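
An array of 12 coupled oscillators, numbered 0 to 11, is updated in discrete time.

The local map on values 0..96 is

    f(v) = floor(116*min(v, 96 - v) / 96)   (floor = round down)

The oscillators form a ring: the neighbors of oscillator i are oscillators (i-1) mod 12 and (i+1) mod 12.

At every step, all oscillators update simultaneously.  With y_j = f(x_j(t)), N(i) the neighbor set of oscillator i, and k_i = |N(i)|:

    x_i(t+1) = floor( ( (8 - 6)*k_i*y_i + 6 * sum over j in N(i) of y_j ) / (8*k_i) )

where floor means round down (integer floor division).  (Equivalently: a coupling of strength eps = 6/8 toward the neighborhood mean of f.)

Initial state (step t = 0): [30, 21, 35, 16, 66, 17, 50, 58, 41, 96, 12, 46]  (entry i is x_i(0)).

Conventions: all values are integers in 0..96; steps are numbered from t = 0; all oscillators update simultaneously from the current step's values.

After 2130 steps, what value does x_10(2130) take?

Answer: x_10(2130) = 49
Key observation: The state at step 11, [51, 49, 48, 48, 48, 48, 49, 51, 53, 55, 55, 53], reappears at step 17: the system is in a cycle of period 6 from step 11 on.  Therefore the state at step 2130 equals the state at step 11 + ((2130 - 11) mod 6) = 12, which is [53, 56, 57, 58, 58, 57, 56, 53, 51, 49, 49, 51].

Derivation:
t=0: [30, 21, 35, 16, 66, 17, 50, 58, 41, 96, 12, 46]
t=1: [39, 35, 27, 34, 23, 39, 38, 50, 29, 23, 24, 32]
t=2: [41, 40, 39, 32, 39, 38, 49, 43, 39, 30, 31, 38]
t=3: [47, 48, 44, 44, 42, 49, 50, 51, 44, 40, 39, 43]
t=4: [54, 55, 54, 51, 53, 53, 55, 54, 51, 49, 48, 51]
t=5: [51, 49, 51, 51, 52, 50, 50, 51, 53, 56, 55, 54]
t=6: [53, 54, 54, 53, 54, 54, 54, 53, 51, 49, 49, 51]
t=7: [51, 50, 50, 50, 50, 50, 50, 51, 53, 55, 55, 53]
t=8: [53, 54, 55, 55, 55, 55, 54, 53, 51, 49, 49, 51]
t=9: [51, 50, 49, 49, 49, 49, 50, 51, 53, 55, 55, 53]
t=10: [53, 55, 55, 56, 56, 55, 55, 53, 51, 49, 49, 51]
t=11: [51, 49, 48, 48, 48, 48, 49, 51, 53, 55, 55, 53]
t=12: [53, 56, 57, 58, 58, 57, 56, 53, 51, 49, 49, 51]
t=13: [51, 48, 46, 45, 45, 46, 48, 51, 53, 55, 55, 53]
t=14: [54, 55, 55, 54, 54, 55, 55, 54, 51, 49, 49, 51]
t=15: [51, 49, 49, 49, 49, 49, 49, 51, 53, 55, 55, 53]
t=16: [53, 55, 56, 56, 56, 56, 55, 53, 51, 49, 49, 51]
t=17: [51, 49, 48, 48, 48, 48, 49, 51, 53, 55, 55, 53]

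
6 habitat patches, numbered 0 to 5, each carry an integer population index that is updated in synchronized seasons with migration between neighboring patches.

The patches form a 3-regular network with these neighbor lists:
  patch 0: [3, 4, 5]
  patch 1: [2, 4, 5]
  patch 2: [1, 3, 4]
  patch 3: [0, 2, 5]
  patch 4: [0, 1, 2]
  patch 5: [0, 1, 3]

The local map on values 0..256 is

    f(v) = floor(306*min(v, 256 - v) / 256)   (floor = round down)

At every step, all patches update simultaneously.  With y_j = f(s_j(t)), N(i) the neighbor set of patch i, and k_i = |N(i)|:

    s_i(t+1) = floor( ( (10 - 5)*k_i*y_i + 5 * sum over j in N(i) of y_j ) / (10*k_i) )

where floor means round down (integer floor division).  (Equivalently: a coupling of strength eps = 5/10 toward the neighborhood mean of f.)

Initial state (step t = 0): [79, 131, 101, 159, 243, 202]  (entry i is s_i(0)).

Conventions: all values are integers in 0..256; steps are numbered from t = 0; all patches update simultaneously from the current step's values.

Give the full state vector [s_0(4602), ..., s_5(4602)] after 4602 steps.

Answer: [149, 149, 149, 149, 149, 149]
Key observation: The state at step 12, [151, 151, 151, 151, 151, 151], reappears at step 16: the system is in a cycle of period 4 from step 12 on.  Therefore the state at step 4602 equals the state at step 12 + ((4602 - 12) mod 4) = 14, which is [149, 149, 149, 149, 149, 149].

Derivation:
t=0: [79, 131, 101, 159, 243, 202]
t=1: [79, 107, 106, 103, 68, 91]
t=2: [99, 116, 118, 116, 98, 111]
t=3: [123, 134, 136, 134, 124, 131]
t=4: [147, 145, 144, 145, 146, 147]
t=5: [130, 131, 132, 131, 131, 130]
t=6: [149, 149, 148, 149, 149, 149]
t=7: [127, 127, 128, 127, 127, 127]
t=8: [151, 151, 152, 151, 151, 151]
t=9: [125, 124, 124, 124, 124, 125]
t=10: [148, 148, 148, 148, 148, 148]
t=11: [129, 129, 129, 129, 129, 129]
t=12: [151, 151, 151, 151, 151, 151]
t=13: [125, 125, 125, 125, 125, 125]
t=14: [149, 149, 149, 149, 149, 149]
t=15: [127, 127, 127, 127, 127, 127]
t=16: [151, 151, 151, 151, 151, 151]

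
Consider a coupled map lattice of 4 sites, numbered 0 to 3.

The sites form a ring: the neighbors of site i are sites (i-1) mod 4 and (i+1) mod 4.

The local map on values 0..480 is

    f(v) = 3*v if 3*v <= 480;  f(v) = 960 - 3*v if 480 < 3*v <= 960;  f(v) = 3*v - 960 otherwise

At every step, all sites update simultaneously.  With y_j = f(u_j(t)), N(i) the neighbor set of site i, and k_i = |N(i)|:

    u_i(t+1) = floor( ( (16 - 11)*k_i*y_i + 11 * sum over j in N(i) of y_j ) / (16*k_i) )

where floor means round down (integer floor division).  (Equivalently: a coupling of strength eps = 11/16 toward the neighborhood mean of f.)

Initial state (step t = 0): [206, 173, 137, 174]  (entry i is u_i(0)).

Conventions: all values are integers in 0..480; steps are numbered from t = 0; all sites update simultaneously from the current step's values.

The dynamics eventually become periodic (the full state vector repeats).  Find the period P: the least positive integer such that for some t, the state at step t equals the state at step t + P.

Answer: 20
Key observation: The state at step 77, [336, 354, 336, 354], reappears at step 97 — and no state repeats earlier — so the cycle the system enters has period 20.

Derivation:
t=0: [206, 173, 137, 174]
t=1: [409, 396, 430, 395]
t=2: [239, 276, 258, 275]
t=3: [167, 188, 149, 189]
t=4: [414, 435, 410, 434]
t=5: [324, 297, 320, 296]
t=6: [52, 25, 48, 26]
t=7: [101, 126, 97, 127]
t=8: [355, 322, 351, 323]
t=9: [37, 69, 34, 70]
t=10: [178, 137, 175, 138]
t=11: [416, 424, 419, 425]
t=12: [305, 298, 308, 299]
t=13: [58, 48, 55, 47]
t=14: [152, 161, 149, 160]
t=15: [471, 459, 468, 460]
t=16: [429, 438, 426, 439]
t=17: [346, 332, 343, 333]
t=18: [50, 61, 47, 62]
t=19: [173, 157, 170, 158]
t=20: [462, 453, 465, 454]
t=21: [408, 420, 411, 421]
t=22: [289, 278, 292, 279]
t=23: [114, 100, 111, 99]
t=24: [312, 325, 309, 324]
t=25: [16, 24, 19, 23]
t=26: [63, 58, 66, 57]
t=27: [177, 187, 180, 186]
t=28: [409, 416, 406, 417]
t=29: [282, 270, 279, 271]
t=30: [137, 128, 140, 127]
t=31: [391, 405, 394, 404]
t=32: [240, 229, 243, 228]
t=33: [263, 247, 260, 248]
t=34: [202, 189, 205, 188]
t=35: [381, 363, 379, 364]
t=36: [146, 164, 145, 165]
t=37: [457, 446, 456, 445]
t=38: [387, 399, 386, 398]
t=39: [224, 211, 223, 210]
t=40: [315, 301, 316, 302]
t=41: [42, 27, 41, 26]
t=42: [94, 110, 93, 109]
t=43: [313, 295, 313, 295]
t=44: [58, 37, 58, 37]
t=45: [130, 154, 130, 154]
t=46: [439, 412, 439, 412]
t=47: [301, 331, 301, 331]
t=48: [40, 49, 40, 49]
t=49: [138, 128, 138, 128]
t=50: [393, 404, 393, 404]
t=51: [241, 229, 241, 229]
t=52: [261, 248, 261, 248]
t=53: [203, 189, 203, 189]
t=54: [379, 364, 379, 364]
t=55: [146, 162, 146, 162]
t=56: [462, 449, 462, 449]
t=57: [399, 413, 399, 413]
t=58: [265, 250, 265, 250]
t=59: [195, 179, 195, 179]
t=60: [408, 390, 408, 390]
t=61: [226, 247, 226, 247]
t=62: [238, 262, 238, 262]
t=63: [196, 223, 196, 223]
t=64: [316, 346, 316, 346]
t=65: [57, 32, 57, 32]
t=66: [119, 147, 119, 147]
t=67: [414, 383, 414, 383]
t=68: [218, 252, 218, 252]
t=69: [235, 274, 235, 274]
t=70: [174, 218, 174, 218]
t=71: [347, 396, 347, 396]
t=72: [182, 126, 182, 126]
t=73: [389, 402, 389, 402]
t=74: [233, 219, 233, 219]
t=75: [289, 274, 289, 274]
t=76: [123, 107, 123, 107]
t=77: [336, 354, 336, 354]
t=78: [85, 64, 85, 64]
t=79: [211, 235, 211, 235]
t=80: [277, 304, 277, 304]
t=81: [73, 103, 73, 103]
t=82: [280, 247, 280, 247]
t=83: [188, 150, 188, 150]
t=84: [433, 412, 433, 412]
t=85: [295, 319, 295, 319]
t=86: [25, 52, 25, 52]
t=87: [130, 100, 130, 100]
t=88: [328, 361, 328, 361]
t=89: [92, 54, 92, 54]
t=90: [197, 240, 197, 240]
t=91: [280, 328, 280, 328]
t=92: [54, 90, 54, 90]
t=93: [236, 195, 236, 195]
t=94: [336, 290, 336, 290]
t=95: [76, 61, 76, 61]
t=96: [197, 213, 197, 213]
t=97: [336, 354, 336, 354]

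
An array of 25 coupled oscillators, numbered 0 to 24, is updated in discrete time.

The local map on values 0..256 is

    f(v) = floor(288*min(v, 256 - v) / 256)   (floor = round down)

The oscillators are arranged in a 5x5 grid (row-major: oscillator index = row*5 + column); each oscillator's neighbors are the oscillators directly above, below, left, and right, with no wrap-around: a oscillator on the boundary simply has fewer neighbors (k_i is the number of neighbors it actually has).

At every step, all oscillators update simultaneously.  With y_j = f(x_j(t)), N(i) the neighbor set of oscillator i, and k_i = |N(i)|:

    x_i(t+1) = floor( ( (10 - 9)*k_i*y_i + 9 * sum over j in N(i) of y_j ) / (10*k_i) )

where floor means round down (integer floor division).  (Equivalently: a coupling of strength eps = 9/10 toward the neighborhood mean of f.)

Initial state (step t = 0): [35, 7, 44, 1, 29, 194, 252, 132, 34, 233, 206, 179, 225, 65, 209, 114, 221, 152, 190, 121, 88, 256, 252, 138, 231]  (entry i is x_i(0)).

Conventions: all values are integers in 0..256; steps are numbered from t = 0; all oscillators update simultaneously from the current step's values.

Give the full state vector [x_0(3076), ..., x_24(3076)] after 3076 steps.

Simulating step by step:
t=0: [35, 7, 44, 1, 29, 194, 252, 132, 34, 233, 206, 179, 225, 65, 209, 114, 221, 152, 190, 121, 88, 256, 252, 138, 231]
t=1: [38, 28, 49, 35, 14, 36, 68, 42, 57, 39, 90, 38, 96, 51, 75, 71, 78, 45, 110, 59, 67, 42, 75, 45, 123]
t=2: [36, 55, 40, 44, 38, 69, 43, 72, 48, 53, 58, 87, 54, 90, 58, 86, 57, 95, 62, 110, 64, 78, 52, 108, 66]
t=3: [66, 46, 61, 47, 52, 53, 75, 54, 70, 54, 87, 63, 92, 65, 91, 69, 93, 67, 108, 74, 89, 66, 100, 72, 117]
t=4: [56, 72, 55, 66, 56, 82, 62, 80, 62, 77, 71, 94, 72, 98, 75, 98, 77, 106, 82, 114, 77, 102, 80, 117, 86]
t=5: [84, 66, 79, 65, 78, 72, 89, 72, 87, 73, 100, 81, 103, 84, 105, 86, 109, 90, 119, 94, 109, 90, 118, 96, 126]
t=6: [79, 92, 77, 88, 78, 99, 83, 98, 83, 98, 91, 110, 94, 113, 96, 116, 99, 123, 105, 128, 100, 122, 106, 132, 109]
t=7: [105, 90, 102, 89, 102, 96, 109, 95, 109, 97, 119, 104, 122, 108, 125, 110, 129, 115, 135, 118, 131, 116, 136, 121, 139]
t=8: [105, 116, 103, 115, 105, 122, 109, 121, 110, 123, 117, 131, 120, 132, 122, 136, 126, 136, 130, 135, 127, 138, 132, 134, 133]
t=9: [131, 119, 130, 119, 131, 125, 134, 124, 134, 127, 136, 133, 137, 134, 137, 137, 136, 138, 137, 138, 134, 139, 135, 139, 136]
t=10: [136, 138, 135, 138, 137, 137, 137, 137, 137, 137, 136, 135, 136, 134, 136, 135, 133, 134, 133, 133, 132, 135, 131, 134, 131]
t=11: [132, 134, 132, 133, 132, 134, 133, 134, 133, 133, 135, 135, 135, 135, 135, 137, 136, 137, 137, 137, 136, 138, 137, 139, 137]
t=12: [137, 138, 137, 138, 138, 137, 136, 137, 137, 137, 135, 136, 135, 135, 135, 135, 133, 134, 133, 133, 132, 134, 132, 132, 132]
t=13: [132, 133, 132, 132, 132, 134, 133, 134, 133, 133, 134, 136, 135, 135, 135, 137, 136, 137, 137, 137, 136, 138, 137, 138, 138]
t=14: [137, 138, 138, 138, 138, 137, 136, 137, 137, 137, 135, 136, 135, 135, 135, 135, 133, 134, 133, 133, 132, 134, 132, 132, 132]
t=15: [132, 133, 132, 132, 132, 134, 133, 133, 133, 133, 134, 136, 135, 135, 135, 137, 136, 137, 137, 137, 136, 138, 137, 138, 138]
t=16: [137, 138, 138, 138, 138, 137, 137, 137, 137, 137, 135, 136, 135, 135, 135, 135, 133, 134, 133, 133, 132, 134, 132, 132, 132]
t=17: [132, 132, 132, 132, 132, 133, 133, 133, 133, 133, 134, 135, 135, 135, 135, 137, 136, 137, 137, 137, 136, 138, 137, 138, 138]
t=18: [138, 138, 138, 138, 138, 138, 137, 137, 137, 137, 135, 136, 135, 135, 135, 135, 133, 134, 133, 133, 132, 134, 132, 132, 132]
t=19: [132, 132, 132, 132, 132, 133, 133, 133, 133, 133, 134, 135, 135, 135, 135, 137, 136, 137, 137, 137, 136, 138, 137, 138, 138]

Answer: [138, 138, 138, 138, 138, 138, 137, 137, 137, 137, 135, 136, 135, 135, 135, 135, 133, 134, 133, 133, 132, 134, 132, 132, 132]
Key observation: The state at step 17, [132, 132, 132, 132, 132, 133, 133, 133, 133, 133, 134, 135, 135, 135, 135, 137, 136, 137, 137, 137, 136, 138, 137, 138, 138], reappears at step 19: the system is in a cycle of period 2 from step 17 on.  Therefore the state at step 3076 equals the state at step 17 + ((3076 - 17) mod 2) = 18, which is [138, 138, 138, 138, 138, 138, 137, 137, 137, 137, 135, 136, 135, 135, 135, 135, 133, 134, 133, 133, 132, 134, 132, 132, 132].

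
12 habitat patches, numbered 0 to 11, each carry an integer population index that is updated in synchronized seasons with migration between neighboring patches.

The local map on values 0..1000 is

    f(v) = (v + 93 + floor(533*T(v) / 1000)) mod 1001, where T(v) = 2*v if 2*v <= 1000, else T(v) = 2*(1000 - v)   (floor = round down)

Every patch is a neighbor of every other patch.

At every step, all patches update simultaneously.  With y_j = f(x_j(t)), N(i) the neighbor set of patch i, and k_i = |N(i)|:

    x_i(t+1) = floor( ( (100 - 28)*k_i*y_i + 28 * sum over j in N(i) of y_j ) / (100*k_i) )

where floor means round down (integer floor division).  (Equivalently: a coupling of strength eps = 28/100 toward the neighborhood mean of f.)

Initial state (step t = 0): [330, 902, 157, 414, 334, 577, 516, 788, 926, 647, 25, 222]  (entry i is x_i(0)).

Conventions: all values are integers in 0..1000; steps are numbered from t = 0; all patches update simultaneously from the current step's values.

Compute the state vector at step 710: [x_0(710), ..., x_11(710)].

Simulating step by step:
t=0: [330, 902, 157, 414, 334, 577, 516, 788, 926, 647, 25, 222]
t=1: [646, 176, 398, 767, 652, 191, 194, 181, 175, 188, 208, 491]
t=2: [199, 436, 755, 194, 199, 458, 462, 443, 435, 454, 482, 193]
t=3: [459, 798, 184, 451, 459, 135, 141, 114, 797, 129, 169, 450]
t=4: [96, 141, 397, 84, 96, 326, 335, 296, 141, 317, 375, 83]
t=5: [371, 436, 803, 354, 371, 701, 714, 658, 436, 688, 771, 352]
t=6: [749, 842, 225, 725, 749, 230, 229, 232, 842, 230, 227, 722]
t=7: [177, 173, 489, 179, 177, 497, 495, 499, 173, 497, 492, 179]
t=8: [405, 399, 157, 407, 405, 169, 166, 171, 399, 169, 162, 407]
t=9: [853, 844, 497, 855, 853, 514, 510, 517, 844, 514, 504, 855]
t=10: [104, 105, 116, 104, 104, 120, 120, 119, 105, 120, 120, 104]
t=11: [311, 313, 329, 311, 311, 334, 334, 333, 313, 334, 334, 311]
t=12: [742, 744, 767, 742, 742, 775, 775, 773, 744, 775, 775, 742]
t=13: [108, 107, 107, 108, 108, 106, 106, 106, 107, 106, 106, 108]
t=14: [315, 313, 313, 315, 315, 311, 311, 311, 313, 311, 311, 315]
t=15: [741, 738, 738, 741, 741, 736, 736, 736, 738, 736, 736, 741]
t=16: [109, 109, 109, 109, 109, 109, 109, 109, 109, 109, 109, 109]
t=17: [318, 318, 318, 318, 318, 318, 318, 318, 318, 318, 318, 318]
t=18: [749, 749, 749, 749, 749, 749, 749, 749, 749, 749, 749, 749]
t=19: [108, 108, 108, 108, 108, 108, 108, 108, 108, 108, 108, 108]
t=20: [316, 316, 316, 316, 316, 316, 316, 316, 316, 316, 316, 316]
t=21: [745, 745, 745, 745, 745, 745, 745, 745, 745, 745, 745, 745]
t=22: [108, 108, 108, 108, 108, 108, 108, 108, 108, 108, 108, 108]

Answer: [316, 316, 316, 316, 316, 316, 316, 316, 316, 316, 316, 316]
Key observation: The state at step 19, [108, 108, 108, 108, 108, 108, 108, 108, 108, 108, 108, 108], reappears at step 22: the system is in a cycle of period 3 from step 19 on.  Therefore the state at step 710 equals the state at step 19 + ((710 - 19) mod 3) = 20, which is [316, 316, 316, 316, 316, 316, 316, 316, 316, 316, 316, 316].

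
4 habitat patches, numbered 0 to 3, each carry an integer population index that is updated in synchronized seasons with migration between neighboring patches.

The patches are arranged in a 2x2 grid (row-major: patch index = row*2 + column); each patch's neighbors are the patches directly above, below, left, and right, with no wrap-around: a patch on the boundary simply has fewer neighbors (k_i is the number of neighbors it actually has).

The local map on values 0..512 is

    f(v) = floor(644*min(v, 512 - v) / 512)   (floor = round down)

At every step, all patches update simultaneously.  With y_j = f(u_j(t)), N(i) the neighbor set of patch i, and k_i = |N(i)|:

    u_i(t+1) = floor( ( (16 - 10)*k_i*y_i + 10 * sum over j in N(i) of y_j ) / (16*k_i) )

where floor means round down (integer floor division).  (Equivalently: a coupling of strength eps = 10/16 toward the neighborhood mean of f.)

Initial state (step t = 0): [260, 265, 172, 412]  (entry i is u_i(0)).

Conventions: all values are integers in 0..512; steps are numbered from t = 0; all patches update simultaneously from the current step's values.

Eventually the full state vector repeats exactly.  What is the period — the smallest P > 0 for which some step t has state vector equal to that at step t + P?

Answer: 8
Key observation: The state at step 14, [310, 310, 310, 310], reappears at step 22 — and no state repeats earlier — so the cycle the system enters has period 8.

Derivation:
t=0: [260, 265, 172, 412]
t=1: [282, 254, 218, 211]
t=2: [293, 292, 275, 284]
t=3: [282, 278, 287, 286]
t=4: [288, 289, 285, 286]
t=5: [281, 281, 283, 283]
t=6: [289, 289, 288, 288]
t=7: [280, 280, 280, 280]
t=8: [291, 291, 291, 291]
t=9: [277, 277, 277, 277]
t=10: [295, 295, 295, 295]
t=11: [272, 272, 272, 272]
t=12: [301, 301, 301, 301]
t=13: [265, 265, 265, 265]
t=14: [310, 310, 310, 310]
t=15: [254, 254, 254, 254]
t=16: [319, 319, 319, 319]
t=17: [242, 242, 242, 242]
t=18: [304, 304, 304, 304]
t=19: [261, 261, 261, 261]
t=20: [315, 315, 315, 315]
t=21: [247, 247, 247, 247]
t=22: [310, 310, 310, 310]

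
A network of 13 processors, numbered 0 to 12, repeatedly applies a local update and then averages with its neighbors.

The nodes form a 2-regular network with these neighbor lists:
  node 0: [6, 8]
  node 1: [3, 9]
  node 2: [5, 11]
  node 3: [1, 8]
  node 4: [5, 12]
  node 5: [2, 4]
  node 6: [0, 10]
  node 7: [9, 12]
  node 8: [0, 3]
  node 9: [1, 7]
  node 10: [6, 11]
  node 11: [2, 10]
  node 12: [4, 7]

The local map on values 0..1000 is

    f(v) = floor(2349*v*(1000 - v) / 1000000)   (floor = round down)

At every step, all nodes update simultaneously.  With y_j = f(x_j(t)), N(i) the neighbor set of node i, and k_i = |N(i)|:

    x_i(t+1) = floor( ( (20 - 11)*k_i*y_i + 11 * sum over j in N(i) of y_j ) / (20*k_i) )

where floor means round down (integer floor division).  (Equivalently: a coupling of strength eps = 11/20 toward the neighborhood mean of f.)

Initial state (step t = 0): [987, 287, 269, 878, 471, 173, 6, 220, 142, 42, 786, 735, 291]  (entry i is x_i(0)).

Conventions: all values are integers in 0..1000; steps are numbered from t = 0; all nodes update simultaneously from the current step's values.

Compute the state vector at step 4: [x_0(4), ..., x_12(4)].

Simulating step by step:
t=0: [987, 287, 269, 878, 471, 173, 6, 220, 142, 42, 786, 735, 291]
t=1: [96, 310, 425, 323, 488, 438, 123, 340, 205, 285, 307, 441, 489]
t=2: [265, 498, 576, 473, 583, 579, 306, 529, 368, 498, 453, 555, 569]
t=3: [492, 586, 574, 574, 572, 572, 509, 583, 532, 586, 558, 578, 577]
t=4: [586, 570, 573, 575, 574, 574, 584, 571, 582, 569, 579, 574, 573]

Answer: [586, 570, 573, 575, 574, 574, 584, 571, 582, 569, 579, 574, 573]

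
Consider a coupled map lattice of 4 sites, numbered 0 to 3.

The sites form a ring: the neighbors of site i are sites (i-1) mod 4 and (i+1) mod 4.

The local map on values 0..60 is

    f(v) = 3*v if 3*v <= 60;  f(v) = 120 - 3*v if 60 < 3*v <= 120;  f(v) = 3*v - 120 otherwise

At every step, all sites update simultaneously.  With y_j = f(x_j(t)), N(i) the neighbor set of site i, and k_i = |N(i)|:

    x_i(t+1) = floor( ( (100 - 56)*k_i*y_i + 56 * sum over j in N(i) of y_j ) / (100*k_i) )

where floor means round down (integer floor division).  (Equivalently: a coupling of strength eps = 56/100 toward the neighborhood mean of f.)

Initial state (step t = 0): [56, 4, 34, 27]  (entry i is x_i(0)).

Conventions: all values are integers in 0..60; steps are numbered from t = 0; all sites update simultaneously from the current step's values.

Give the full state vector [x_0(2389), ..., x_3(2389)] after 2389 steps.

Simulating step by step:
t=0: [56, 4, 34, 27]
t=1: [35, 23, 22, 35]
t=2: [25, 41, 42, 25]
t=3: [33, 15, 16, 34]
t=4: [26, 39, 38, 27]
t=5: [30, 14, 14, 30]
t=6: [33, 38, 38, 33]
t=7: [16, 10, 10, 16]
t=8: [42, 35, 35, 42]
t=9: [8, 12, 12, 8]
t=10: [27, 32, 32, 27]
t=11: [34, 28, 28, 34]
t=12: [23, 30, 30, 23]
t=13: [45, 35, 35, 45]
t=14: [15, 15, 15, 15]
t=15: [45, 45, 45, 45]
t=16: [15, 15, 15, 15]

Answer: [45, 45, 45, 45]
Key observation: The state at step 14, [15, 15, 15, 15], reappears at step 16: the system is in a cycle of period 2 from step 14 on.  Therefore the state at step 2389 equals the state at step 14 + ((2389 - 14) mod 2) = 15, which is [45, 45, 45, 45].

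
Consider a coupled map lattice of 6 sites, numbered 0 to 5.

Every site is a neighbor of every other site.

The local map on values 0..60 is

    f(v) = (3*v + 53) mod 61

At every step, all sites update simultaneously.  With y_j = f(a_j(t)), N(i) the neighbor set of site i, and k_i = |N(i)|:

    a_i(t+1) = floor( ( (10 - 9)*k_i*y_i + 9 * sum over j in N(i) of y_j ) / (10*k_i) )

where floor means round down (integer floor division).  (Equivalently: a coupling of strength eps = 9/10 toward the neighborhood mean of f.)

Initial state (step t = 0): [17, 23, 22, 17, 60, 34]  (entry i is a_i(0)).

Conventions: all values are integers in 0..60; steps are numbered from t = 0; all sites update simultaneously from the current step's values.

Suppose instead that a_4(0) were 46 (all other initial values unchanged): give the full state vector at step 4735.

Simulating step by step:
t=0: [17, 23, 22, 17, 46, 34]
t=1: [29, 33, 28, 29, 32, 30]
t=2: [21, 20, 22, 21, 21, 21]
t=3: [55, 55, 54, 55, 55, 55]
t=4: [34, 34, 34, 34, 34, 34]
t=5: [33, 33, 33, 33, 33, 33]
t=6: [30, 30, 30, 30, 30, 30]
t=7: [21, 21, 21, 21, 21, 21]
t=8: [55, 55, 55, 55, 55, 55]
t=9: [35, 35, 35, 35, 35, 35]
t=10: [36, 36, 36, 36, 36, 36]
t=11: [39, 39, 39, 39, 39, 39]
t=12: [48, 48, 48, 48, 48, 48]
t=13: [14, 14, 14, 14, 14, 14]
t=14: [34, 34, 34, 34, 34, 34]

Answer: [33, 33, 33, 33, 33, 33]
Key observation: The state at step 4, [34, 34, 34, 34, 34, 34], reappears at step 14: the system is in a cycle of period 10 from step 4 on.  Therefore the state at step 4735 equals the state at step 4 + ((4735 - 4) mod 10) = 5, which is [33, 33, 33, 33, 33, 33].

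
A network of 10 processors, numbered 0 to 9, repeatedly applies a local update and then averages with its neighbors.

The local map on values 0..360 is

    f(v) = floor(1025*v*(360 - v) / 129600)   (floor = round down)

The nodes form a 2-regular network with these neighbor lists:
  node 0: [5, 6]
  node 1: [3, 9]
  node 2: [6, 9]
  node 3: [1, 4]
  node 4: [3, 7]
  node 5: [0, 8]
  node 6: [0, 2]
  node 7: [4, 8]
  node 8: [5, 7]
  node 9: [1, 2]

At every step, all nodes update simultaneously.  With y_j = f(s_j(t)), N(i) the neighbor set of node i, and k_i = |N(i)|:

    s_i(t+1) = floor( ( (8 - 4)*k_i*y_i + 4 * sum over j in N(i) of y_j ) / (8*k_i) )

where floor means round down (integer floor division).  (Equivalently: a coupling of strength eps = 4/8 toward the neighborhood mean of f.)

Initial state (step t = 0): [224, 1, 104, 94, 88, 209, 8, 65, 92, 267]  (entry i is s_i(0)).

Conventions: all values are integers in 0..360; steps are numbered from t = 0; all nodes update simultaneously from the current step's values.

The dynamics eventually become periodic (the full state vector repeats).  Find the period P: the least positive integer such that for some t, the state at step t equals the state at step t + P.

Answer: 2
Key observation: The state at step 16, [234, 234, 234, 234, 234, 234, 234, 234, 234, 234], reappears at step 18 — and no state repeats earlier — so the cycle the system enters has period 2.

Derivation:
t=0: [224, 1, 104, 94, 88, 209, 8, 65, 92, 267]
t=1: [187, 99, 159, 146, 181, 233, 123, 171, 197, 151]
t=2: [243, 226, 245, 238, 253, 244, 241, 254, 248, 238]
t=3: [224, 234, 224, 227, 217, 222, 224, 214, 218, 229]
t=4: [240, 235, 239, 238, 243, 242, 240, 245, 244, 236]
t=5: [226, 231, 228, 228, 224, 225, 227, 222, 223, 230]
t=6: [239, 236, 237, 237, 240, 240, 238, 241, 241, 236]
t=7: [228, 230, 230, 229, 227, 227, 229, 226, 226, 230]
t=8: [237, 236, 236, 237, 238, 238, 237, 238, 238, 236]
t=9: [229, 230, 230, 230, 229, 229, 230, 229, 229, 231]
t=10: [236, 235, 235, 236, 236, 237, 236, 237, 237, 235]
t=11: [230, 231, 231, 231, 230, 230, 231, 230, 230, 232]
t=12: [235, 234, 234, 235, 235, 236, 235, 236, 236, 234]
t=13: [231, 232, 232, 232, 231, 231, 232, 231, 231, 233]
t=14: [234, 234, 234, 234, 234, 235, 234, 235, 235, 234]
t=15: [232, 233, 233, 233, 232, 232, 233, 232, 232, 233]
t=16: [234, 234, 234, 234, 234, 234, 234, 234, 234, 234]
t=17: [233, 233, 233, 233, 233, 233, 233, 233, 233, 233]
t=18: [234, 234, 234, 234, 234, 234, 234, 234, 234, 234]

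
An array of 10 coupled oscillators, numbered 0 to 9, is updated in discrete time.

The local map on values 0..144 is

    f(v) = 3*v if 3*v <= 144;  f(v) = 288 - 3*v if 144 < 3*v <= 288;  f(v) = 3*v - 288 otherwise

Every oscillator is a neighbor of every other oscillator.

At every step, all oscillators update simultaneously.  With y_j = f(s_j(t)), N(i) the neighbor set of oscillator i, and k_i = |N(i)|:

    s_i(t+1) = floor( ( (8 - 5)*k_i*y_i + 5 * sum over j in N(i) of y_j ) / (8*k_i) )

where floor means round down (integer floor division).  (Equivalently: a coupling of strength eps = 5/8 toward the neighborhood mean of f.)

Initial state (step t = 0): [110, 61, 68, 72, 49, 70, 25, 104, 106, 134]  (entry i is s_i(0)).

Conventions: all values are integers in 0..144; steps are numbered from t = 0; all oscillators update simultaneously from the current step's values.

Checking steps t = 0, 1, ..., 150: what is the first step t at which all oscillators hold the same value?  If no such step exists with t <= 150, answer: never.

Answer: never
Key observation: The state at step 11 reappears at step 13 — the system is in a cycle of period 2 from step 11 on.  No step 0..13 is synchronized, and the cycle repeats forever, so no step up to 150 (or ever) has all oscillators equal.

Derivation:
t=0: [110, 61, 68, 72, 49, 70, 25, 104, 106, 134]  (not all equal)
t=1: [65, 85, 78, 75, 96, 76, 76, 60, 62, 87]  (not all equal)
t=2: [70, 51, 58, 60, 41, 60, 60, 74, 72, 49]  (not all equal)
t=3: [96, 114, 107, 106, 110, 106, 106, 93, 95, 116]  (not all equal)
t=4: [20, 36, 30, 29, 33, 29, 29, 22, 21, 38]  (not all equal)
t=5: [78, 92, 87, 86, 90, 86, 86, 79, 79, 94]  (not all equal)
t=6: [37, 25, 29, 30, 26, 30, 30, 37, 37, 23]  (not all equal)
t=7: [97, 86, 89, 90, 87, 90, 90, 97, 97, 84]  (not all equal)
t=8: [13, 21, 18, 17, 20, 17, 17, 13, 13, 23]  (not all equal)
t=9: [47, 55, 52, 51, 54, 51, 51, 47, 47, 56]  (not all equal)
t=10: [135, 129, 132, 133, 130, 133, 133, 135, 135, 128]  (not all equal)
t=11: [111, 105, 108, 109, 106, 109, 109, 111, 111, 104]  (not all equal)
t=12: [39, 33, 36, 37, 34, 37, 37, 39, 39, 32]  (not all equal)
t=13: [111, 105, 108, 109, 106, 109, 109, 111, 111, 104]  (not all equal)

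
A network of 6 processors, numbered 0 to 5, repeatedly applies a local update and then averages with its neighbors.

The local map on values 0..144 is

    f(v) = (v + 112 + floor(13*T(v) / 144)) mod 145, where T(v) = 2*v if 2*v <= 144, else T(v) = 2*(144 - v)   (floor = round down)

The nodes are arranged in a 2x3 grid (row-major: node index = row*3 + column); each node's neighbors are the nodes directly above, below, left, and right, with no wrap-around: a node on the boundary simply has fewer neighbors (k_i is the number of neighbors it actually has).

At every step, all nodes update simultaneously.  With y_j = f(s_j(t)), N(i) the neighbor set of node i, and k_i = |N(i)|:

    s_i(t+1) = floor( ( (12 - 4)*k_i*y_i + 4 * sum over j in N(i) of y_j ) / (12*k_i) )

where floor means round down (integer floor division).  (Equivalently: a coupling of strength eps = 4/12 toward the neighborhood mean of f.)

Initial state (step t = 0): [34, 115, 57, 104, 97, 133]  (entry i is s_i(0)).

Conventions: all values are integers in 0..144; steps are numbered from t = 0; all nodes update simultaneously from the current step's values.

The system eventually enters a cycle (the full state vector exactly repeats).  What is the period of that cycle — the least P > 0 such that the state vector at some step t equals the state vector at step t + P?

Answer: 11
Key observation: The state at step 51, [52, 52, 52, 52, 52, 52], reappears at step 62 — and no state repeats earlier — so the cycle the system enters has period 11.

Derivation:
t=0: [34, 115, 57, 104, 97, 133]
t=1: [32, 70, 54, 65, 77, 85]
t=2: [18, 42, 38, 38, 54, 55]
t=3: [93, 30, 15, 34, 26, 27]
t=4: [47, 39, 110, 39, 111, 140]
t=5: [19, 29, 75, 26, 70, 99]
t=6: [113, 27, 48, 125, 56, 66]
t=7: [96, 111, 46, 83, 53, 38]
t=8: [71, 68, 29, 57, 36, 15]
t=9: [46, 38, 30, 32, 29, 87]
t=10: [16, 10, 13, 6, 9, 43]
t=11: [127, 124, 108, 121, 110, 52]
t=12: [95, 91, 74, 91, 79, 46]
t=13: [69, 64, 50, 65, 55, 32]
t=14: [46, 39, 25, 41, 30, 12]
t=15: [18, 26, 117, 13, 18, 107]
t=16: [133, 134, 95, 129, 127, 90]
t=17: [100, 97, 74, 98, 94, 71]
t=18: [73, 69, 55, 72, 68, 53]
t=19: [51, 46, 33, 51, 45, 32]
t=20: [26, 19, 7, 25, 19, 6]
t=21: [140, 133, 122, 140, 133, 121]
t=22: [106, 100, 93, 106, 100, 93]
t=23: [78, 74, 69, 78, 74, 69]
t=24: [55, 52, 48, 55, 52, 48]
t=25: [30, 27, 23, 30, 27, 23]
t=26: [25, 126, 139, 25, 126, 139]
t=27: [133, 102, 104, 133, 102, 104]
t=28: [96, 79, 77, 96, 79, 77]
t=29: [68, 58, 56, 68, 58, 56]
t=30: [45, 36, 33, 45, 36, 33]
t=31: [18, 9, 5, 18, 9, 5]
t=32: [131, 122, 117, 131, 122, 117]
t=33: [98, 92, 88, 98, 92, 88]
t=34: [72, 68, 65, 72, 68, 65]
t=35: [51, 47, 43, 51, 47, 43]
t=36: [26, 22, 17, 26, 22, 17]
t=37: [141, 137, 132, 141, 137, 132]
t=38: [107, 104, 101, 107, 104, 101]
t=39: [79, 77, 75, 79, 77, 75]
t=40: [56, 55, 54, 56, 55, 54]
t=41: [32, 31, 30, 32, 31, 30]
t=42: [3, 3, 2, 3, 3, 2]
t=43: [115, 114, 114, 115, 114, 114]
t=44: [86, 86, 86, 86, 86, 86]
t=45: [63, 63, 63, 63, 63, 63]
t=46: [41, 41, 41, 41, 41, 41]
t=47: [15, 15, 15, 15, 15, 15]
t=48: [129, 129, 129, 129, 129, 129]
t=49: [98, 98, 98, 98, 98, 98]
t=50: [73, 73, 73, 73, 73, 73]
t=51: [52, 52, 52, 52, 52, 52]
t=52: [28, 28, 28, 28, 28, 28]
t=53: [0, 0, 0, 0, 0, 0]
t=54: [112, 112, 112, 112, 112, 112]
t=55: [84, 84, 84, 84, 84, 84]
t=56: [61, 61, 61, 61, 61, 61]
t=57: [39, 39, 39, 39, 39, 39]
t=58: [13, 13, 13, 13, 13, 13]
t=59: [127, 127, 127, 127, 127, 127]
t=60: [97, 97, 97, 97, 97, 97]
t=61: [72, 72, 72, 72, 72, 72]
t=62: [52, 52, 52, 52, 52, 52]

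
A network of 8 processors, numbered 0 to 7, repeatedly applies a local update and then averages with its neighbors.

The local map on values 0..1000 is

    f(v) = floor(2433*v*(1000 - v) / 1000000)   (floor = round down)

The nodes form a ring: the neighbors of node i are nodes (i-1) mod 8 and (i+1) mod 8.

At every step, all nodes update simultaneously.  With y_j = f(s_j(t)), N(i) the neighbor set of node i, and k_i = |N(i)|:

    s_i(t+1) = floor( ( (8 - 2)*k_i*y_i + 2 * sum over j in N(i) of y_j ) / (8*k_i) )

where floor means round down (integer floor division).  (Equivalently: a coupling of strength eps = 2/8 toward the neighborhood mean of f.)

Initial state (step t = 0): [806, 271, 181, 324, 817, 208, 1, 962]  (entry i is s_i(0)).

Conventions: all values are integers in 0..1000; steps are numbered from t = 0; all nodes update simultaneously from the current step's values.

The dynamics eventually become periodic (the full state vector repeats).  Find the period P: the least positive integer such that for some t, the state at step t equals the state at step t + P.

Simulating step by step:
t=0: [806, 271, 181, 324, 817, 208, 1, 962]
t=1: [356, 452, 396, 489, 388, 345, 62, 113]
t=2: [523, 593, 586, 600, 577, 501, 204, 269]
t=3: [587, 589, 588, 585, 593, 579, 432, 483]
t=4: [591, 588, 589, 589, 588, 592, 597, 603]
t=5: [587, 588, 588, 588, 588, 587, 584, 583]
t=6: [589, 589, 589, 589, 589, 589, 590, 590]
t=7: [588, 588, 588, 588, 588, 588, 588, 588]
t=8: [589, 589, 589, 589, 589, 589, 589, 589]
t=9: [588, 588, 588, 588, 588, 588, 588, 588]

Answer: 2
Key observation: The state at step 7, [588, 588, 588, 588, 588, 588, 588, 588], reappears at step 9 — and no state repeats earlier — so the cycle the system enters has period 2.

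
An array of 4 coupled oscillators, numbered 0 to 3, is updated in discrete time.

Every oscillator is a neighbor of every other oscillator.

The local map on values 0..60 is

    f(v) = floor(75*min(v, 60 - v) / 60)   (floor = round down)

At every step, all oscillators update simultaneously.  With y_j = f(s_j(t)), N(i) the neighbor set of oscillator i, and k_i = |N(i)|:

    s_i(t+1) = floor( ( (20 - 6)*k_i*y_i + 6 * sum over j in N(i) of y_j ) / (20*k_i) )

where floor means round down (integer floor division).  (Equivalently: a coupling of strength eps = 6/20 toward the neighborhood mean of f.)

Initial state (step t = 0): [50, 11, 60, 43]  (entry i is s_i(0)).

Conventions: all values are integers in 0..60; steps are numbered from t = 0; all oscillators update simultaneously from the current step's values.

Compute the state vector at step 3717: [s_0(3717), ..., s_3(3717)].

Answer: [35, 35, 35, 35]
Key observation: The state at step 9, [35, 35, 35, 35], reappears at step 15: the system is in a cycle of period 6 from step 9 on.  Therefore the state at step 3717 equals the state at step 9 + ((3717 - 9) mod 6) = 9, which is [35, 35, 35, 35].

Derivation:
t=0: [50, 11, 60, 43]
t=1: [11, 12, 4, 17]
t=2: [13, 14, 8, 18]
t=3: [16, 16, 12, 19]
t=4: [19, 19, 16, 21]
t=5: [23, 23, 21, 24]
t=6: [28, 28, 26, 29]
t=7: [34, 34, 33, 35]
t=8: [32, 32, 32, 31]
t=9: [35, 35, 35, 35]
t=10: [31, 31, 31, 31]
t=11: [36, 36, 36, 36]
t=12: [30, 30, 30, 30]
t=13: [37, 37, 37, 37]
t=14: [28, 28, 28, 28]
t=15: [35, 35, 35, 35]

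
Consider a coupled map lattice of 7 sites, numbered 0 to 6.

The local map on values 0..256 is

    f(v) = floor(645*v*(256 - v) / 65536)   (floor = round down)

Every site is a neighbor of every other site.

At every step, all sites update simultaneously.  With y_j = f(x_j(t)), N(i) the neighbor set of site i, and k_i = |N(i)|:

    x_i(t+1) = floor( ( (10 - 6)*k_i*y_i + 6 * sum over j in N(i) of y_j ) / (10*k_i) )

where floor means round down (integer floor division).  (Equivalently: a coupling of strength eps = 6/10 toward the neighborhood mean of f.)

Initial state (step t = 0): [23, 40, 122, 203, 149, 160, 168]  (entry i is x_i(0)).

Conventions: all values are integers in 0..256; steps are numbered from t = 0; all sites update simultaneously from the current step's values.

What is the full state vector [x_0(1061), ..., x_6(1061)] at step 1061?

Simulating step by step:
t=0: [23, 40, 122, 203, 149, 160, 168]
t=1: [101, 110, 133, 116, 132, 130, 128]
t=2: [157, 158, 159, 159, 159, 159, 159]
t=3: [151, 151, 151, 151, 151, 151, 151]
t=4: [156, 156, 156, 156, 156, 156, 156]
t=5: [153, 153, 153, 153, 153, 153, 153]
t=6: [155, 155, 155, 155, 155, 155, 155]
t=7: [154, 154, 154, 154, 154, 154, 154]
t=8: [154, 154, 154, 154, 154, 154, 154]

Answer: [154, 154, 154, 154, 154, 154, 154]
Key observation: The state at step 7, [154, 154, 154, 154, 154, 154, 154], reappears at step 8: the system is in a cycle of period 1 from step 7 on.  Therefore the state at step 1061 equals the state at step 7 + ((1061 - 7) mod 1) = 7, which is [154, 154, 154, 154, 154, 154, 154].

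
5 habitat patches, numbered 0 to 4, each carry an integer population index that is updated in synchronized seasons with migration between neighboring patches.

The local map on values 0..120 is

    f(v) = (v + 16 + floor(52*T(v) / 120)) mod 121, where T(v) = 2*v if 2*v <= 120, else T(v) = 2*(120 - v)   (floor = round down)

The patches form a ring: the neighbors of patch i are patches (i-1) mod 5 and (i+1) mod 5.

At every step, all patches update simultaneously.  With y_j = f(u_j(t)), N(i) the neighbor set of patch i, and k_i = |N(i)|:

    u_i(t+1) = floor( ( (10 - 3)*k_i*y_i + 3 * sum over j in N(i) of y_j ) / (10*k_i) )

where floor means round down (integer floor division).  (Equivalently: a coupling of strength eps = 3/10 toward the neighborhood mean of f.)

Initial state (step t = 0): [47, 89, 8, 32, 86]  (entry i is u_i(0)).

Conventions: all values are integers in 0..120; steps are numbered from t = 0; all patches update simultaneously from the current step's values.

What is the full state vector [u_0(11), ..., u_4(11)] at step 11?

Simulating step by step:
t=0: [47, 89, 8, 32, 86]
t=1: [75, 26, 33, 58, 33]
t=2: [27, 57, 63, 25, 55]
t=3: [64, 11, 14, 62, 101]
t=4: [12, 32, 35, 13, 10]
t=5: [42, 70, 73, 45, 35]
t=6: [79, 20, 21, 83, 85]
t=7: [15, 46, 47, 16, 9]
t=8: [50, 92, 94, 51, 35]
t=9: [90, 25, 26, 91, 89]
t=10: [18, 54, 55, 18, 10]
t=11: [56, 106, 107, 57, 38]

Answer: [56, 106, 107, 57, 38]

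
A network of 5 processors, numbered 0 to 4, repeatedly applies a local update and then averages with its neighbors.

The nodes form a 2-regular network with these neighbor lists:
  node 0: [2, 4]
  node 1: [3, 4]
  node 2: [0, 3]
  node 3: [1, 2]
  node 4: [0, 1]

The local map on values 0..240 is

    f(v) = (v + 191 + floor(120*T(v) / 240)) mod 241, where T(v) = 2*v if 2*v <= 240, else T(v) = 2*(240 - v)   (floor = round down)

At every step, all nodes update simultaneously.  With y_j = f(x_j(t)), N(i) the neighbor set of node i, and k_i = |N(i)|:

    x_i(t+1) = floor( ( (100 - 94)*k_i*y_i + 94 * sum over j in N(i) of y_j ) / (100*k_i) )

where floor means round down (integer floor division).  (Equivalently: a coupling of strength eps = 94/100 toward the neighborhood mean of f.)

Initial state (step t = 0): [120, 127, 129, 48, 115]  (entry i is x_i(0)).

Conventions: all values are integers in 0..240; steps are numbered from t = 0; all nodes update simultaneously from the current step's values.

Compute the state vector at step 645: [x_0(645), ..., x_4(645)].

Answer: [190, 190, 190, 190, 190]
Key observation: The state at step 3, [190, 190, 190, 190, 190], reappears at step 4: the system is in a cycle of period 1 from step 3 on.  Therefore the state at step 645 equals the state at step 3 + ((645 - 3) mod 1) = 3, which is [190, 190, 190, 190, 190].

Derivation:
t=0: [120, 127, 129, 48, 115]
t=1: [185, 117, 122, 181, 189]
t=2: [190, 189, 190, 187, 187]
t=3: [190, 190, 190, 190, 190]
t=4: [190, 190, 190, 190, 190]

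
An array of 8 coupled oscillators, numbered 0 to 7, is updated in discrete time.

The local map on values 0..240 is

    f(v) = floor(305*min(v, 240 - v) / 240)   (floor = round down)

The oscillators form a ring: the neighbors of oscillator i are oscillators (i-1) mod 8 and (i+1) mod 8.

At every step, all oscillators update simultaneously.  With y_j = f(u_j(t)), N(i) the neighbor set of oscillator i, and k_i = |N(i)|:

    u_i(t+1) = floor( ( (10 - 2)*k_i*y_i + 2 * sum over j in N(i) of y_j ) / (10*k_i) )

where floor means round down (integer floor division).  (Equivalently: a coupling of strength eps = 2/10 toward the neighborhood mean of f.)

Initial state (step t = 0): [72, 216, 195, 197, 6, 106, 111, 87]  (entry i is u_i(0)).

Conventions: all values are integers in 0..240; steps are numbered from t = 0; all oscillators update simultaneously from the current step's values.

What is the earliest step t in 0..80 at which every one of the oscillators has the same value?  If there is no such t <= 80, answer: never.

Answer: never
Key observation: The state at step 20 reappears at step 28 — the system is in a cycle of period 8 from step 20 on.  No step 0..28 is synchronized, and the cycle repeats forever, so no step up to 80 (or ever) has all oscillators equal.

Derivation:
t=0: [72, 216, 195, 197, 6, 106, 111, 87]  (not all equal)
t=1: [86, 38, 54, 49, 24, 122, 137, 111]  (not all equal)
t=2: [106, 56, 65, 59, 45, 135, 133, 136]  (not all equal)
t=3: [127, 78, 80, 73, 66, 125, 134, 132]  (not all equal)
t=4: [138, 103, 99, 92, 90, 138, 135, 137]  (not all equal)
t=5: [129, 129, 124, 116, 115, 127, 132, 130]  (not all equal)
t=6: [140, 141, 146, 146, 145, 142, 137, 139]  (not all equal)
t=7: [126, 124, 119, 119, 120, 124, 129, 128]  (not all equal)
t=8: [144, 147, 150, 151, 151, 146, 141, 142]  (not all equal)
t=9: [121, 118, 114, 113, 113, 119, 124, 123]  (not all equal)
t=10: [150, 148, 144, 143, 143, 149, 147, 148]  (not all equal)
t=11: [114, 116, 121, 122, 122, 116, 117, 116]  (not all equal)
t=12: [144, 147, 150, 149, 148, 147, 147, 146]  (not all equal)
t=13: [121, 118, 114, 115, 116, 117, 118, 119]  (not all equal)
t=14: [150, 148, 144, 145, 147, 148, 149, 150]  (not all equal)
t=15: [114, 116, 121, 120, 118, 116, 115, 114]  (not all equal)
t=16: [144, 147, 150, 151, 149, 147, 145, 144]  (not all equal)
t=17: [121, 118, 114, 113, 115, 117, 120, 121]  (not all equal)
t=18: [150, 148, 144, 143, 145, 148, 151, 151]  (not all equal)
t=19: [114, 116, 121, 122, 119, 116, 113, 113]  (not all equal)
t=20: [144, 147, 150, 149, 150, 147, 143, 143]  (not all equal)
t=21: [121, 118, 114, 114, 114, 118, 122, 122]  (not all equal)
t=22: [150, 148, 144, 144, 144, 148, 149, 149]  (not all equal)
t=23: [114, 116, 121, 122, 121, 116, 115, 114]  (not all equal)
t=24: [144, 147, 150, 149, 150, 147, 145, 144]  (not all equal)
t=25: [121, 118, 114, 114, 114, 117, 120, 121]  (not all equal)
t=26: [150, 148, 144, 144, 144, 148, 151, 151]  (not all equal)
t=27: [114, 116, 121, 122, 121, 116, 113, 113]  (not all equal)
t=28: [144, 147, 150, 149, 150, 147, 143, 143]  (not all equal)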